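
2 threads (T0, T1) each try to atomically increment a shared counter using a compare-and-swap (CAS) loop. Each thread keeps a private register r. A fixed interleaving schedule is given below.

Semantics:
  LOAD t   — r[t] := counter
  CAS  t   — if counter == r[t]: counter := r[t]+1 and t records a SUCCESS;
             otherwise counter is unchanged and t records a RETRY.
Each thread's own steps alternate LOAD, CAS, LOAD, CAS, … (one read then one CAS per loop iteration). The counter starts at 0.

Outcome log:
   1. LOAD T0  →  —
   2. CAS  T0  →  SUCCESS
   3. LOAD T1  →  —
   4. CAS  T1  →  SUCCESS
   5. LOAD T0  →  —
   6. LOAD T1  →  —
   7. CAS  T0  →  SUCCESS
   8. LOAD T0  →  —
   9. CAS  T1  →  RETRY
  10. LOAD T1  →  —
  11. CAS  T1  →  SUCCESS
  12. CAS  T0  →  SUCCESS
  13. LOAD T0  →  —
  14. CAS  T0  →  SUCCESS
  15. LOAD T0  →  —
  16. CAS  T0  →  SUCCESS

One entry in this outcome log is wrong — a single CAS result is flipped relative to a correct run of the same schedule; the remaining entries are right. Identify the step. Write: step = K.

Correct run:
[1] T0.load  rd  (counter 0, T0.r 0)
[2] T0.cas  hit  (counter 1, T0.r 0)
[3] T1.load  rd  (counter 1, T1.r 1)
[4] T1.cas  hit  (counter 2, T1.r 1)
[5] T0.load  rd  (counter 2, T0.r 2)
[6] T1.load  rd  (counter 2, T1.r 2)
[7] T0.cas  hit  (counter 3, T0.r 2)
[8] T0.load  rd  (counter 3, T0.r 3)
[9] T1.cas  miss  (counter 3, T1.r 2)
[10] T1.load  rd  (counter 3, T1.r 3)
[11] T1.cas  hit  (counter 4, T1.r 3)
[12] T0.cas  miss  (counter 4, T0.r 3)
[13] T0.load  rd  (counter 4, T0.r 4)
[14] T0.cas  hit  (counter 5, T0.r 4)
[15] T0.load  rd  (counter 5, T0.r 5)
[16] T0.cas  hit  (counter 6, T0.r 5)
Flip is step 12.

step = 12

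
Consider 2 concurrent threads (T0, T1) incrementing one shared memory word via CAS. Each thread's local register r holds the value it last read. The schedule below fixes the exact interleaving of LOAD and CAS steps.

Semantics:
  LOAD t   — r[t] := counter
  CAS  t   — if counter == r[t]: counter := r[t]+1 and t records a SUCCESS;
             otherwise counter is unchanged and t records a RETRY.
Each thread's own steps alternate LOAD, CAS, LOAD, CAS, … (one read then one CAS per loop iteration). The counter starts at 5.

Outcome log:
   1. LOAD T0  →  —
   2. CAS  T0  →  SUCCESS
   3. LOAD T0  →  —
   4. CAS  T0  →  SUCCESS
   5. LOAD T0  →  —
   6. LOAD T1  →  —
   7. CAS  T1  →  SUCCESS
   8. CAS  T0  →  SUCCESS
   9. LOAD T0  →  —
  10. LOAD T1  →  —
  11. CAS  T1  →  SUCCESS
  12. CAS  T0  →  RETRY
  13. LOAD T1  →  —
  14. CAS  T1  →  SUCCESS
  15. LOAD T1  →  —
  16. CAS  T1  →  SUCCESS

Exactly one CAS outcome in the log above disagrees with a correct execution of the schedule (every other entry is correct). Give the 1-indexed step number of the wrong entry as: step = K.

step = 8

Correct run:
T0 LOAD — after: cnt=5, r=5 — load
T0 CAS — after: cnt=6, r=5 — ok
T0 LOAD — after: cnt=6, r=6 — load
T0 CAS — after: cnt=7, r=6 — ok
T0 LOAD — after: cnt=7, r=7 — load
T1 LOAD — after: cnt=7, r=7 — load
T1 CAS — after: cnt=8, r=7 — ok
T0 CAS — after: cnt=8, r=7 — retry
T0 LOAD — after: cnt=8, r=8 — load
T1 LOAD — after: cnt=8, r=8 — load
T1 CAS — after: cnt=9, r=8 — ok
T0 CAS — after: cnt=9, r=8 — retry
T1 LOAD — after: cnt=9, r=9 — load
T1 CAS — after: cnt=10, r=9 — ok
T1 LOAD — after: cnt=10, r=10 — load
T1 CAS — after: cnt=11, r=10 — ok
Mismatch at 8.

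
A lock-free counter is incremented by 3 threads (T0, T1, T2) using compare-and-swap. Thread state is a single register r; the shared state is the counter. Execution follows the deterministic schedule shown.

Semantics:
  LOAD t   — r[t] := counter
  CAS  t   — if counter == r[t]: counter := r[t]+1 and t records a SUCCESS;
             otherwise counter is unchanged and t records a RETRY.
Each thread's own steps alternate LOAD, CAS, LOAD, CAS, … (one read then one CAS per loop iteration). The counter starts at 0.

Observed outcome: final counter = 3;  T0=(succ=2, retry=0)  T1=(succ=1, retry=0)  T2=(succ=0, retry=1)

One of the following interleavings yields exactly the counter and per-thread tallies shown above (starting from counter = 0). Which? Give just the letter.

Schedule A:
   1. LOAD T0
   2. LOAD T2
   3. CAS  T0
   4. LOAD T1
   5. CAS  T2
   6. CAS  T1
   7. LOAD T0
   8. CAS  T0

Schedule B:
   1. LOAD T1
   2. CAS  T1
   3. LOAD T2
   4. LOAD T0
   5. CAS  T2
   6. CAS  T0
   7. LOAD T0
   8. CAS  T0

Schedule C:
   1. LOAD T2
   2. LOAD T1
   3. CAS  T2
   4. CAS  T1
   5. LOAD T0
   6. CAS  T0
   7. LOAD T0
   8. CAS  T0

A

Run A:
1. LOAD T0 → mem=0 r[T0]=0 [LOAD]
2. LOAD T2 → mem=0 r[T2]=0 [LOAD]
3. CAS T0 → mem=1 r[T0]=0 [OK]
4. LOAD T1 → mem=1 r[T1]=1 [LOAD]
5. CAS T2 → mem=1 r[T2]=0 [RETRY]
6. CAS T1 → mem=2 r[T1]=1 [OK]
7. LOAD T0 → mem=2 r[T0]=2 [LOAD]
8. CAS T0 → mem=3 r[T0]=2 [OK]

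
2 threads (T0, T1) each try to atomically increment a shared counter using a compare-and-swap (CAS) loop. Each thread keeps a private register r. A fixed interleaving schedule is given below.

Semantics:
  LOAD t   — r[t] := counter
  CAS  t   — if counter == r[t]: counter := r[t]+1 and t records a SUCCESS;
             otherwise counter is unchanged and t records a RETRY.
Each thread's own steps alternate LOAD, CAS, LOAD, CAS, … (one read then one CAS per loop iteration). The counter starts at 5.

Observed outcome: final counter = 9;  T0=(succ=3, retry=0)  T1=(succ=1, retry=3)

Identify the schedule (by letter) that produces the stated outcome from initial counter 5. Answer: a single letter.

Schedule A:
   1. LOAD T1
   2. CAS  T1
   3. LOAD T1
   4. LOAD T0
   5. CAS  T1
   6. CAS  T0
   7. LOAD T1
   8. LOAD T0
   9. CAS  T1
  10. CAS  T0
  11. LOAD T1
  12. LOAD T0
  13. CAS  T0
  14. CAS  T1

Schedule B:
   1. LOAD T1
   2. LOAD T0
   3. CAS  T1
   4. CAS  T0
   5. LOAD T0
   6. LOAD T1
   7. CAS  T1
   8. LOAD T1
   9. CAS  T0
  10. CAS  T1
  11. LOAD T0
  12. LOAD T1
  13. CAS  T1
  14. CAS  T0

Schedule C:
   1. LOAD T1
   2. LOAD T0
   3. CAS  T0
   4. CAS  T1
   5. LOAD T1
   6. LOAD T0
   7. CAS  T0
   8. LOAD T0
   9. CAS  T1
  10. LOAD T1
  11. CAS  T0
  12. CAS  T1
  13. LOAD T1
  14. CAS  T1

C

Simulating candidate C:
   1) LOAD T1:  M=5  r_T1=5
   2) LOAD T0:  M=5  r_T0=5
   3) CAS  T0:  M=6  r_T0=5 ✓
   4) CAS  T1:  M=6  r_T1=5 ✗
   5) LOAD T1:  M=6  r_T1=6
   6) LOAD T0:  M=6  r_T0=6
   7) CAS  T0:  M=7  r_T0=6 ✓
   8) LOAD T0:  M=7  r_T0=7
   9) CAS  T1:  M=7  r_T1=6 ✗
  10) LOAD T1:  M=7  r_T1=7
  11) CAS  T0:  M=8  r_T0=7 ✓
  12) CAS  T1:  M=8  r_T1=7 ✗
  13) LOAD T1:  M=8  r_T1=8
  14) CAS  T1:  M=9  r_T1=8 ✓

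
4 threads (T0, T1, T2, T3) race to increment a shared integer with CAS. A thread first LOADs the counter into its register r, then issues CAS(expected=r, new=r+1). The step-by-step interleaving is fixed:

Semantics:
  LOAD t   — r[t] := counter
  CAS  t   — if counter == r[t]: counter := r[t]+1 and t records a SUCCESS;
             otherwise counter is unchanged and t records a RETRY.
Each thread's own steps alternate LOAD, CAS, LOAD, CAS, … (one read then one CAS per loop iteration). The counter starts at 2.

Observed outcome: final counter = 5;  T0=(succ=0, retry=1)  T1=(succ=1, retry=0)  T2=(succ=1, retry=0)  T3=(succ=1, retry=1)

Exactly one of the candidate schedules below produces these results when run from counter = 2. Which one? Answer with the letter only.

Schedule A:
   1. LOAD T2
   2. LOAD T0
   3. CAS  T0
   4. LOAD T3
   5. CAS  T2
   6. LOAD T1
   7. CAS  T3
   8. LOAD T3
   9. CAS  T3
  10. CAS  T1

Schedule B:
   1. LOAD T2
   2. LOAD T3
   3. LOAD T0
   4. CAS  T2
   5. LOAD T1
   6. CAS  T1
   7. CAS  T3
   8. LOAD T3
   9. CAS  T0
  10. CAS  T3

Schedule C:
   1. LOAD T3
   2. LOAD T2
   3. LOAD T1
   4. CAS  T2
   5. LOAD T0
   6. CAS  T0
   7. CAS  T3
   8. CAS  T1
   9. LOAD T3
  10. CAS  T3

B

Run B:
step 1: T2 LOAD ⇒ load; ctr=2 reg=2
step 2: T3 LOAD ⇒ load; ctr=2 reg=2
step 3: T0 LOAD ⇒ load; ctr=2 reg=2
step 4: T2 CAS ⇒ ok; ctr=3 reg=2
step 5: T1 LOAD ⇒ load; ctr=3 reg=3
step 6: T1 CAS ⇒ ok; ctr=4 reg=3
step 7: T3 CAS ⇒ retry; ctr=4 reg=2
step 8: T3 LOAD ⇒ load; ctr=4 reg=4
step 9: T0 CAS ⇒ retry; ctr=4 reg=2
step 10: T3 CAS ⇒ ok; ctr=5 reg=4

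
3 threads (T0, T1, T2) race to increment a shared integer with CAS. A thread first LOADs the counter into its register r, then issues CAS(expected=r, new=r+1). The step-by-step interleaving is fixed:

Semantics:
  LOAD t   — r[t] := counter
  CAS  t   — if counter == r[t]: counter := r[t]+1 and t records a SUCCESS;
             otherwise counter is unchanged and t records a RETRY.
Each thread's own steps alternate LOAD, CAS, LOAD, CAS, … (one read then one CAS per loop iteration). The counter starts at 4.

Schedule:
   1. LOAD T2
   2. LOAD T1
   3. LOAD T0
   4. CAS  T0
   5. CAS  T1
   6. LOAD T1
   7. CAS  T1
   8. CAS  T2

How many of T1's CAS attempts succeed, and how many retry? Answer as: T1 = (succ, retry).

T1 = (1, 1)

[1] T2.load  rd  (counter 4, T2.r 4)
[2] T1.load  rd  (counter 4, T1.r 4)
[3] T0.load  rd  (counter 4, T0.r 4)
[4] T0.cas  hit  (counter 5, T0.r 4)
[5] T1.cas  miss  (counter 5, T1.r 4)
[6] T1.load  rd  (counter 5, T1.r 5)
[7] T1.cas  hit  (counter 6, T1.r 5)
[8] T2.cas  miss  (counter 6, T2.r 4)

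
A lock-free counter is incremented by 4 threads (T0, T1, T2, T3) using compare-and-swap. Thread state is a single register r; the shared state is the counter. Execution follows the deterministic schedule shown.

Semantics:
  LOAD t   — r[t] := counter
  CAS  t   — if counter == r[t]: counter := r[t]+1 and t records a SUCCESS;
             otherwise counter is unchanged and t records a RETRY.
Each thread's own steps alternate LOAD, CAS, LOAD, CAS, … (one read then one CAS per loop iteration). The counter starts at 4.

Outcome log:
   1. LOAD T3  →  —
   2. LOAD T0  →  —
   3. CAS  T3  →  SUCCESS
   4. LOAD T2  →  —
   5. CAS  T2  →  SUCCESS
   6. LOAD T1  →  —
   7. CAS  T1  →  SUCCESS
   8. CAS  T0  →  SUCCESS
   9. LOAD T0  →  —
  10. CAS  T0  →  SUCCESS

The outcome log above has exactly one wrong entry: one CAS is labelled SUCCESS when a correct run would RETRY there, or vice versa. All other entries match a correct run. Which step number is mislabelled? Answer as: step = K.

step = 8

Reference trace:
step 1: T3 LOAD ⇒ load; ctr=4 reg=4
step 2: T0 LOAD ⇒ load; ctr=4 reg=4
step 3: T3 CAS ⇒ ok; ctr=5 reg=4
step 4: T2 LOAD ⇒ load; ctr=5 reg=5
step 5: T2 CAS ⇒ ok; ctr=6 reg=5
step 6: T1 LOAD ⇒ load; ctr=6 reg=6
step 7: T1 CAS ⇒ ok; ctr=7 reg=6
step 8: T0 CAS ⇒ retry; ctr=7 reg=4
step 9: T0 LOAD ⇒ load; ctr=7 reg=7
step 10: T0 CAS ⇒ ok; ctr=8 reg=7
Log disagrees first at step 8.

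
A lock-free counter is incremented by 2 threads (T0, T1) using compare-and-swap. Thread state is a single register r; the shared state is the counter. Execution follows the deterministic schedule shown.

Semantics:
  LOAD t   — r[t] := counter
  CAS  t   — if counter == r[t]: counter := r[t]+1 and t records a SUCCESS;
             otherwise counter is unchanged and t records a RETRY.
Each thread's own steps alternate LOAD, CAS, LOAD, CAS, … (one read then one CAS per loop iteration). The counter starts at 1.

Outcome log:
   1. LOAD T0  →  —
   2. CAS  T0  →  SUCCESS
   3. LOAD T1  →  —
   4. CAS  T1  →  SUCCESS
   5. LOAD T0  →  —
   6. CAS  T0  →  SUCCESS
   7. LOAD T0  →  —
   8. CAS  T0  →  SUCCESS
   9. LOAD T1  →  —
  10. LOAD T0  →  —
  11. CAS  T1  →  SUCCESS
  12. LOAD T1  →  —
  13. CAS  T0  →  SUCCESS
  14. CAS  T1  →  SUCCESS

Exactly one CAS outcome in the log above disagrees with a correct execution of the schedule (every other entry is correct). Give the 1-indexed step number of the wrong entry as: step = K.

step = 13

Correct run:
[1] T0.load  rd  (counter 1, T0.r 1)
[2] T0.cas  hit  (counter 2, T0.r 1)
[3] T1.load  rd  (counter 2, T1.r 2)
[4] T1.cas  hit  (counter 3, T1.r 2)
[5] T0.load  rd  (counter 3, T0.r 3)
[6] T0.cas  hit  (counter 4, T0.r 3)
[7] T0.load  rd  (counter 4, T0.r 4)
[8] T0.cas  hit  (counter 5, T0.r 4)
[9] T1.load  rd  (counter 5, T1.r 5)
[10] T0.load  rd  (counter 5, T0.r 5)
[11] T1.cas  hit  (counter 6, T1.r 5)
[12] T1.load  rd  (counter 6, T1.r 6)
[13] T0.cas  miss  (counter 6, T0.r 5)
[14] T1.cas  hit  (counter 7, T1.r 6)
Flip is step 13.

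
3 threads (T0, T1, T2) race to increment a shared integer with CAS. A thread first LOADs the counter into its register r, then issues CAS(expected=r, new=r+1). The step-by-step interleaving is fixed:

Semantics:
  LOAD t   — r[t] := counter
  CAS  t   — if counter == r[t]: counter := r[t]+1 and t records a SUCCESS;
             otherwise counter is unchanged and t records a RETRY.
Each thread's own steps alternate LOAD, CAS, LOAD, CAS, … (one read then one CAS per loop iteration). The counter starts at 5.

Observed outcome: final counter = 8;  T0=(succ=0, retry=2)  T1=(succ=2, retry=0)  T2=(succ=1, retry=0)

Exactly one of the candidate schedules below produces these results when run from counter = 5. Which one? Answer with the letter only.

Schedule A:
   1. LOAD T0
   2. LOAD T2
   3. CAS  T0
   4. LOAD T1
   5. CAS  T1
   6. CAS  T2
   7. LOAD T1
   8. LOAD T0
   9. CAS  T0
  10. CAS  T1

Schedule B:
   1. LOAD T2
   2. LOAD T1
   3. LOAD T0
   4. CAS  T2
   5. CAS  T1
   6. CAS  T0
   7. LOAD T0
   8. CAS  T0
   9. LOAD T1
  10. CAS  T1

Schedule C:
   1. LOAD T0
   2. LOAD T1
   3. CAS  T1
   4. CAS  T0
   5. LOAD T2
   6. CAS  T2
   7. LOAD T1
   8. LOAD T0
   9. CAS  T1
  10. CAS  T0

C

Simulating candidate C:
1. LOAD T0 → mem=5 r[T0]=5 [LOAD]
2. LOAD T1 → mem=5 r[T1]=5 [LOAD]
3. CAS T1 → mem=6 r[T1]=5 [OK]
4. CAS T0 → mem=6 r[T0]=5 [RETRY]
5. LOAD T2 → mem=6 r[T2]=6 [LOAD]
6. CAS T2 → mem=7 r[T2]=6 [OK]
7. LOAD T1 → mem=7 r[T1]=7 [LOAD]
8. LOAD T0 → mem=7 r[T0]=7 [LOAD]
9. CAS T1 → mem=8 r[T1]=7 [OK]
10. CAS T0 → mem=8 r[T0]=7 [RETRY]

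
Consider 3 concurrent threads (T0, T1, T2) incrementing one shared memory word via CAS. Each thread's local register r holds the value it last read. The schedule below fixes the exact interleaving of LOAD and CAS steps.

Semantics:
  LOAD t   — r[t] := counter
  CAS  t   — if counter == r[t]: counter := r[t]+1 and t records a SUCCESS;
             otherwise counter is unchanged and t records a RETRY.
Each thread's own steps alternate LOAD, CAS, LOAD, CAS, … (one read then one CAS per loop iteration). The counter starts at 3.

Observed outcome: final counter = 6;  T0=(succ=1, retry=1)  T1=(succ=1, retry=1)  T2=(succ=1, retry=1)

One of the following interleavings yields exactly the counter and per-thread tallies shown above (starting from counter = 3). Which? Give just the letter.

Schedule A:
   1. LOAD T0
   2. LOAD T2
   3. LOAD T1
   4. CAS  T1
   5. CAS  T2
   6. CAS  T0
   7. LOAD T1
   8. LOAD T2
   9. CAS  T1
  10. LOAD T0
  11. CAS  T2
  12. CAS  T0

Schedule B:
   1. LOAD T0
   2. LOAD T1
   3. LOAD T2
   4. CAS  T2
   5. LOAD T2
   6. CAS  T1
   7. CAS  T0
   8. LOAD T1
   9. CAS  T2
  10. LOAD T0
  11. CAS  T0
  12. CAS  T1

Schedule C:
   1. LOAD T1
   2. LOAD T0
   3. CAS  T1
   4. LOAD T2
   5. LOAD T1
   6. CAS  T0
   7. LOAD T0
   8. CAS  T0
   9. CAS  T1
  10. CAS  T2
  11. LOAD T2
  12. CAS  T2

C

Simulating candidate C:
step 1: T1 LOAD ⇒ load; ctr=3 reg=3
step 2: T0 LOAD ⇒ load; ctr=3 reg=3
step 3: T1 CAS ⇒ ok; ctr=4 reg=3
step 4: T2 LOAD ⇒ load; ctr=4 reg=4
step 5: T1 LOAD ⇒ load; ctr=4 reg=4
step 6: T0 CAS ⇒ retry; ctr=4 reg=3
step 7: T0 LOAD ⇒ load; ctr=4 reg=4
step 8: T0 CAS ⇒ ok; ctr=5 reg=4
step 9: T1 CAS ⇒ retry; ctr=5 reg=4
step 10: T2 CAS ⇒ retry; ctr=5 reg=4
step 11: T2 LOAD ⇒ load; ctr=5 reg=5
step 12: T2 CAS ⇒ ok; ctr=6 reg=5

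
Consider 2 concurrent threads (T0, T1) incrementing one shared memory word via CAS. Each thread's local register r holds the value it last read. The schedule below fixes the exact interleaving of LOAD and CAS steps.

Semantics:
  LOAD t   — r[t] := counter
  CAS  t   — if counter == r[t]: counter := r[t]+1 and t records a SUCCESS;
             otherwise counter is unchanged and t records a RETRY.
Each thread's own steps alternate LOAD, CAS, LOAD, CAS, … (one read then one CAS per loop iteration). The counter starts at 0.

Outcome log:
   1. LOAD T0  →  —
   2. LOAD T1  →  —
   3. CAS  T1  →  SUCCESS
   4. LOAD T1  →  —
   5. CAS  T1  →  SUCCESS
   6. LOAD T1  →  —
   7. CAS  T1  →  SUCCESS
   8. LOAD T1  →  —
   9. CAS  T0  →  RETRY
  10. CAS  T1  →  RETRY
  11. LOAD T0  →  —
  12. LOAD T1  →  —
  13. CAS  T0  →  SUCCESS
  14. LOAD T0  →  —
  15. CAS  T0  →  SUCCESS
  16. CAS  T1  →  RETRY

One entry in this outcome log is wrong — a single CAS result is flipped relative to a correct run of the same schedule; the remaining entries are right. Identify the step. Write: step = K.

Correct run:
[1] T0.load  rd  (counter 0, T0.r 0)
[2] T1.load  rd  (counter 0, T1.r 0)
[3] T1.cas  hit  (counter 1, T1.r 0)
[4] T1.load  rd  (counter 1, T1.r 1)
[5] T1.cas  hit  (counter 2, T1.r 1)
[6] T1.load  rd  (counter 2, T1.r 2)
[7] T1.cas  hit  (counter 3, T1.r 2)
[8] T1.load  rd  (counter 3, T1.r 3)
[9] T0.cas  miss  (counter 3, T0.r 0)
[10] T1.cas  hit  (counter 4, T1.r 3)
[11] T0.load  rd  (counter 4, T0.r 4)
[12] T1.load  rd  (counter 4, T1.r 4)
[13] T0.cas  hit  (counter 5, T0.r 4)
[14] T0.load  rd  (counter 5, T0.r 5)
[15] T0.cas  hit  (counter 6, T0.r 5)
[16] T1.cas  miss  (counter 6, T1.r 4)
Mismatch at 10.

step = 10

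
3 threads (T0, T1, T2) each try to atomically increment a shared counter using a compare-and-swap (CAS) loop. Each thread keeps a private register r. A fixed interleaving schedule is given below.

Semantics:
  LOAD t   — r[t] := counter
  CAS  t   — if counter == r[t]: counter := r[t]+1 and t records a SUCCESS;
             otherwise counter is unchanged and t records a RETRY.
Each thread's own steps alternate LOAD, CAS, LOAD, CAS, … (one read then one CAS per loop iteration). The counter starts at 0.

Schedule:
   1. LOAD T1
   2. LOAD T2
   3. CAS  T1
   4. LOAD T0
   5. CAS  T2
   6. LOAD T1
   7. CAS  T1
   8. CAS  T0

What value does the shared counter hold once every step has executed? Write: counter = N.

step 1: T1 LOAD ⇒ load; ctr=0 reg=0
step 2: T2 LOAD ⇒ load; ctr=0 reg=0
step 3: T1 CAS ⇒ ok; ctr=1 reg=0
step 4: T0 LOAD ⇒ load; ctr=1 reg=1
step 5: T2 CAS ⇒ retry; ctr=1 reg=0
step 6: T1 LOAD ⇒ load; ctr=1 reg=1
step 7: T1 CAS ⇒ ok; ctr=2 reg=1
step 8: T0 CAS ⇒ retry; ctr=2 reg=1

counter = 2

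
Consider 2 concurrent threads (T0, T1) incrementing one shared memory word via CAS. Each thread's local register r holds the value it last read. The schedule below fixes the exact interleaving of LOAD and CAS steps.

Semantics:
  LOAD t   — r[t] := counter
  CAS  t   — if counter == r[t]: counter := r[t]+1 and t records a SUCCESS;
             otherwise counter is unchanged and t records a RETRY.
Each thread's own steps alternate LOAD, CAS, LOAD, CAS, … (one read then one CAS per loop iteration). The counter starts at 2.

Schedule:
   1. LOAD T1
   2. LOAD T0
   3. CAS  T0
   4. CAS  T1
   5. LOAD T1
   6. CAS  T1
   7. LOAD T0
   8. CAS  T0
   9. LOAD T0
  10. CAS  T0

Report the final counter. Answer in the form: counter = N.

[1] T1.load  rd  (counter 2, T1.r 2)
[2] T0.load  rd  (counter 2, T0.r 2)
[3] T0.cas  hit  (counter 3, T0.r 2)
[4] T1.cas  miss  (counter 3, T1.r 2)
[5] T1.load  rd  (counter 3, T1.r 3)
[6] T1.cas  hit  (counter 4, T1.r 3)
[7] T0.load  rd  (counter 4, T0.r 4)
[8] T0.cas  hit  (counter 5, T0.r 4)
[9] T0.load  rd  (counter 5, T0.r 5)
[10] T0.cas  hit  (counter 6, T0.r 5)

counter = 6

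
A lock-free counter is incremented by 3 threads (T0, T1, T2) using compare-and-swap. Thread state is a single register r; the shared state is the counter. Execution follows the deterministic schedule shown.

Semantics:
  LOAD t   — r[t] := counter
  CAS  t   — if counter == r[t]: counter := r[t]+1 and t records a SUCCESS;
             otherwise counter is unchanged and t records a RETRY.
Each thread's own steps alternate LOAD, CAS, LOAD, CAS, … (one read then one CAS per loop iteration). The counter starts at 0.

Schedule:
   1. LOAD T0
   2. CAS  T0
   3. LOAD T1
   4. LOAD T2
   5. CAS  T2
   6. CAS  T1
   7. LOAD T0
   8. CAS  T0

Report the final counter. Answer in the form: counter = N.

counter = 3

step 1: T0 LOAD ⇒ load; ctr=0 reg=0
step 2: T0 CAS ⇒ ok; ctr=1 reg=0
step 3: T1 LOAD ⇒ load; ctr=1 reg=1
step 4: T2 LOAD ⇒ load; ctr=1 reg=1
step 5: T2 CAS ⇒ ok; ctr=2 reg=1
step 6: T1 CAS ⇒ retry; ctr=2 reg=1
step 7: T0 LOAD ⇒ load; ctr=2 reg=2
step 8: T0 CAS ⇒ ok; ctr=3 reg=2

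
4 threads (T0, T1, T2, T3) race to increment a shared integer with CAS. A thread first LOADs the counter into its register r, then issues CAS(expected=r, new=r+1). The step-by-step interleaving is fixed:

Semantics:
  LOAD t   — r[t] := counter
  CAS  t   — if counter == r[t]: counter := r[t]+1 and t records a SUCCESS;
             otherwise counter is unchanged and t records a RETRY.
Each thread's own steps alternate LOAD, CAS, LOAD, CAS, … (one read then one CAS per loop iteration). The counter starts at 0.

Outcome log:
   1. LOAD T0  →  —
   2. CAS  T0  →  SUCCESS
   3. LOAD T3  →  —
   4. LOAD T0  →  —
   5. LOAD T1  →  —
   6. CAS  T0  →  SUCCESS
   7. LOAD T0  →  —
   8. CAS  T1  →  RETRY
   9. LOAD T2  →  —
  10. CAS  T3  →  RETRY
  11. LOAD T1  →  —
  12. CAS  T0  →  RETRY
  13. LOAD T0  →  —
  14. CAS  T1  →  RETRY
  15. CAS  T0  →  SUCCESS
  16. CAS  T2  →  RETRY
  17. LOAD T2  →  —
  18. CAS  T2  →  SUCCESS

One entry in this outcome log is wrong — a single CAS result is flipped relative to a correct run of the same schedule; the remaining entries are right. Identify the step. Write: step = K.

step = 12

Reference trace:
step 1: T0 LOAD ⇒ load; ctr=0 reg=0
step 2: T0 CAS ⇒ ok; ctr=1 reg=0
step 3: T3 LOAD ⇒ load; ctr=1 reg=1
step 4: T0 LOAD ⇒ load; ctr=1 reg=1
step 5: T1 LOAD ⇒ load; ctr=1 reg=1
step 6: T0 CAS ⇒ ok; ctr=2 reg=1
step 7: T0 LOAD ⇒ load; ctr=2 reg=2
step 8: T1 CAS ⇒ retry; ctr=2 reg=1
step 9: T2 LOAD ⇒ load; ctr=2 reg=2
step 10: T3 CAS ⇒ retry; ctr=2 reg=1
step 11: T1 LOAD ⇒ load; ctr=2 reg=2
step 12: T0 CAS ⇒ ok; ctr=3 reg=2
step 13: T0 LOAD ⇒ load; ctr=3 reg=3
step 14: T1 CAS ⇒ retry; ctr=3 reg=2
step 15: T0 CAS ⇒ ok; ctr=4 reg=3
step 16: T2 CAS ⇒ retry; ctr=4 reg=2
step 17: T2 LOAD ⇒ load; ctr=4 reg=4
step 18: T2 CAS ⇒ ok; ctr=5 reg=4
Mismatch at 12.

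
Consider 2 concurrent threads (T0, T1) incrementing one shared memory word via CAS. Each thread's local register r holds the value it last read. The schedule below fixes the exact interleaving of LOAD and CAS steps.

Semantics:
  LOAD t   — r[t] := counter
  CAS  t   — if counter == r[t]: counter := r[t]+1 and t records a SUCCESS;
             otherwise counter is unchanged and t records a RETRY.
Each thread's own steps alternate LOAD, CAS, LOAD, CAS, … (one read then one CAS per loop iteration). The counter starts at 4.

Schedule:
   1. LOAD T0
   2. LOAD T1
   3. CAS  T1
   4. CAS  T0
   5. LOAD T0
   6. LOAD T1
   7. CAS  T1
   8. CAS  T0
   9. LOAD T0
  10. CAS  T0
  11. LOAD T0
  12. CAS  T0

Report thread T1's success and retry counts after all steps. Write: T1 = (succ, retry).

[1] T0.load  rd  (counter 4, T0.r 4)
[2] T1.load  rd  (counter 4, T1.r 4)
[3] T1.cas  hit  (counter 5, T1.r 4)
[4] T0.cas  miss  (counter 5, T0.r 4)
[5] T0.load  rd  (counter 5, T0.r 5)
[6] T1.load  rd  (counter 5, T1.r 5)
[7] T1.cas  hit  (counter 6, T1.r 5)
[8] T0.cas  miss  (counter 6, T0.r 5)
[9] T0.load  rd  (counter 6, T0.r 6)
[10] T0.cas  hit  (counter 7, T0.r 6)
[11] T0.load  rd  (counter 7, T0.r 7)
[12] T0.cas  hit  (counter 8, T0.r 7)

T1 = (2, 0)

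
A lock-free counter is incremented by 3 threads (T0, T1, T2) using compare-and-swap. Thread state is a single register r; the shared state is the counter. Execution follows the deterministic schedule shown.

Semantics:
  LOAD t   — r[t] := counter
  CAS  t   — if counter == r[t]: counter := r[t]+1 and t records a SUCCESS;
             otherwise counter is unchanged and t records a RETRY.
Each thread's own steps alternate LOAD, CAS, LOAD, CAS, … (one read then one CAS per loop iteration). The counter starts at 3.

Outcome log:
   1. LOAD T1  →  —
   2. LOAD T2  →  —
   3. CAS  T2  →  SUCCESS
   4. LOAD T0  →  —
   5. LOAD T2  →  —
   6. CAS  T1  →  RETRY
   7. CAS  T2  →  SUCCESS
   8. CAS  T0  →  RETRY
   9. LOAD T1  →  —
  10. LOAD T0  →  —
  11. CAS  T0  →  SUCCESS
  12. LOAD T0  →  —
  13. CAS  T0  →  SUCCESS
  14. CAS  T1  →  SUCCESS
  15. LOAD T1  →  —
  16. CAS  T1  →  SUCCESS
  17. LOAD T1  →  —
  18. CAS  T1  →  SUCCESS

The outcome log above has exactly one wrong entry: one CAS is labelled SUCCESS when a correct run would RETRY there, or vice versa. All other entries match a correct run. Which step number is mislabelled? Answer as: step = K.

step = 14

Reference trace:
[1] T1.load  rd  (counter 3, T1.r 3)
[2] T2.load  rd  (counter 3, T2.r 3)
[3] T2.cas  hit  (counter 4, T2.r 3)
[4] T0.load  rd  (counter 4, T0.r 4)
[5] T2.load  rd  (counter 4, T2.r 4)
[6] T1.cas  miss  (counter 4, T1.r 3)
[7] T2.cas  hit  (counter 5, T2.r 4)
[8] T0.cas  miss  (counter 5, T0.r 4)
[9] T1.load  rd  (counter 5, T1.r 5)
[10] T0.load  rd  (counter 5, T0.r 5)
[11] T0.cas  hit  (counter 6, T0.r 5)
[12] T0.load  rd  (counter 6, T0.r 6)
[13] T0.cas  hit  (counter 7, T0.r 6)
[14] T1.cas  miss  (counter 7, T1.r 5)
[15] T1.load  rd  (counter 7, T1.r 7)
[16] T1.cas  hit  (counter 8, T1.r 7)
[17] T1.load  rd  (counter 8, T1.r 8)
[18] T1.cas  hit  (counter 9, T1.r 8)
Mismatch at 14.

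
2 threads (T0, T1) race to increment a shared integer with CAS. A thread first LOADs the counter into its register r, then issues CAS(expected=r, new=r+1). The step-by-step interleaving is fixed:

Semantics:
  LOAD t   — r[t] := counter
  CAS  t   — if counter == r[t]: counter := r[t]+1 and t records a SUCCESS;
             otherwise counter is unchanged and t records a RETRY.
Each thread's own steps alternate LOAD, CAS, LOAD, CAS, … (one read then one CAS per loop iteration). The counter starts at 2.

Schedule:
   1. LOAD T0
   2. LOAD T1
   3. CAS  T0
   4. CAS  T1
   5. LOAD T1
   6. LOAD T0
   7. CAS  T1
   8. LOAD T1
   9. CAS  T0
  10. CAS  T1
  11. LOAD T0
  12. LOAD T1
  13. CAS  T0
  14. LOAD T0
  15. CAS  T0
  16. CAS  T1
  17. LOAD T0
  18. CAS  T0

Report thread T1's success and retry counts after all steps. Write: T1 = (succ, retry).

[1] T0.load  rd  (counter 2, T0.r 2)
[2] T1.load  rd  (counter 2, T1.r 2)
[3] T0.cas  hit  (counter 3, T0.r 2)
[4] T1.cas  miss  (counter 3, T1.r 2)
[5] T1.load  rd  (counter 3, T1.r 3)
[6] T0.load  rd  (counter 3, T0.r 3)
[7] T1.cas  hit  (counter 4, T1.r 3)
[8] T1.load  rd  (counter 4, T1.r 4)
[9] T0.cas  miss  (counter 4, T0.r 3)
[10] T1.cas  hit  (counter 5, T1.r 4)
[11] T0.load  rd  (counter 5, T0.r 5)
[12] T1.load  rd  (counter 5, T1.r 5)
[13] T0.cas  hit  (counter 6, T0.r 5)
[14] T0.load  rd  (counter 6, T0.r 6)
[15] T0.cas  hit  (counter 7, T0.r 6)
[16] T1.cas  miss  (counter 7, T1.r 5)
[17] T0.load  rd  (counter 7, T0.r 7)
[18] T0.cas  hit  (counter 8, T0.r 7)

T1 = (2, 2)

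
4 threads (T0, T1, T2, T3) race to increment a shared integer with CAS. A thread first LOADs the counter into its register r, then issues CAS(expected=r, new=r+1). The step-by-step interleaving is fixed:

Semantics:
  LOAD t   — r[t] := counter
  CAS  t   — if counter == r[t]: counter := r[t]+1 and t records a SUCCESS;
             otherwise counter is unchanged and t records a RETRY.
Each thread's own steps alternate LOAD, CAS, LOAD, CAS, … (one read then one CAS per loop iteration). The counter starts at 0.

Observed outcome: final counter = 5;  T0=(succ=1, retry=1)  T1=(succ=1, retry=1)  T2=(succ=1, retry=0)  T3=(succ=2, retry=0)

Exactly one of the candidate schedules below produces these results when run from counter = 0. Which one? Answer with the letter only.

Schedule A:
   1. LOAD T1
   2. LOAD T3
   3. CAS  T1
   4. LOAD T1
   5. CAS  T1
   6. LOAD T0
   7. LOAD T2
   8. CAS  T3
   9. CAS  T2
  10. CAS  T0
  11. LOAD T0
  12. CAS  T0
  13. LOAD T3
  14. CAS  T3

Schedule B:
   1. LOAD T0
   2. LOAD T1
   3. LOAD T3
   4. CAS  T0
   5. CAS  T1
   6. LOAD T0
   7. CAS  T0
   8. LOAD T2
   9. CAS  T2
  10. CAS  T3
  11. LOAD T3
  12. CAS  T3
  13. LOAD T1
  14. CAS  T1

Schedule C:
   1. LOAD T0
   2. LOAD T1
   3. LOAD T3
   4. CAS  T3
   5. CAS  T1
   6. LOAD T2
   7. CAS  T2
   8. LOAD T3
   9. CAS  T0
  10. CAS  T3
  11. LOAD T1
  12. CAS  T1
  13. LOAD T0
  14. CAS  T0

C

Simulating candidate C:
1. LOAD T0 → mem=0 r[T0]=0 [LOAD]
2. LOAD T1 → mem=0 r[T1]=0 [LOAD]
3. LOAD T3 → mem=0 r[T3]=0 [LOAD]
4. CAS T3 → mem=1 r[T3]=0 [OK]
5. CAS T1 → mem=1 r[T1]=0 [RETRY]
6. LOAD T2 → mem=1 r[T2]=1 [LOAD]
7. CAS T2 → mem=2 r[T2]=1 [OK]
8. LOAD T3 → mem=2 r[T3]=2 [LOAD]
9. CAS T0 → mem=2 r[T0]=0 [RETRY]
10. CAS T3 → mem=3 r[T3]=2 [OK]
11. LOAD T1 → mem=3 r[T1]=3 [LOAD]
12. CAS T1 → mem=4 r[T1]=3 [OK]
13. LOAD T0 → mem=4 r[T0]=4 [LOAD]
14. CAS T0 → mem=5 r[T0]=4 [OK]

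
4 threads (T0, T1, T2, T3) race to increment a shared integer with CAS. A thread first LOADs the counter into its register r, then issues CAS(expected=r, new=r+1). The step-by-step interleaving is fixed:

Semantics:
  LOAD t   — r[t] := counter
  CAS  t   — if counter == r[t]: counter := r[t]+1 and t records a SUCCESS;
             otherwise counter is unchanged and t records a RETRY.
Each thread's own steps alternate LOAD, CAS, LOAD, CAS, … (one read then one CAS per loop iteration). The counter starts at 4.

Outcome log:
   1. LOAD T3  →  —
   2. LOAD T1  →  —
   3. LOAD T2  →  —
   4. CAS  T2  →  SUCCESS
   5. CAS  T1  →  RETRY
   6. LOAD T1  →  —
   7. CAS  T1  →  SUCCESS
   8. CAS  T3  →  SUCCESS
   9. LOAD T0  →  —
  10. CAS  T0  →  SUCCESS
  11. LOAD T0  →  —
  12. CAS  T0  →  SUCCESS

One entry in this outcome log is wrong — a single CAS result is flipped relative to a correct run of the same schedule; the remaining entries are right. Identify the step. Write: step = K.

Correct run:
step 1: T3 LOAD ⇒ load; ctr=4 reg=4
step 2: T1 LOAD ⇒ load; ctr=4 reg=4
step 3: T2 LOAD ⇒ load; ctr=4 reg=4
step 4: T2 CAS ⇒ ok; ctr=5 reg=4
step 5: T1 CAS ⇒ retry; ctr=5 reg=4
step 6: T1 LOAD ⇒ load; ctr=5 reg=5
step 7: T1 CAS ⇒ ok; ctr=6 reg=5
step 8: T3 CAS ⇒ retry; ctr=6 reg=4
step 9: T0 LOAD ⇒ load; ctr=6 reg=6
step 10: T0 CAS ⇒ ok; ctr=7 reg=6
step 11: T0 LOAD ⇒ load; ctr=7 reg=7
step 12: T0 CAS ⇒ ok; ctr=8 reg=7
Flip is step 8.

step = 8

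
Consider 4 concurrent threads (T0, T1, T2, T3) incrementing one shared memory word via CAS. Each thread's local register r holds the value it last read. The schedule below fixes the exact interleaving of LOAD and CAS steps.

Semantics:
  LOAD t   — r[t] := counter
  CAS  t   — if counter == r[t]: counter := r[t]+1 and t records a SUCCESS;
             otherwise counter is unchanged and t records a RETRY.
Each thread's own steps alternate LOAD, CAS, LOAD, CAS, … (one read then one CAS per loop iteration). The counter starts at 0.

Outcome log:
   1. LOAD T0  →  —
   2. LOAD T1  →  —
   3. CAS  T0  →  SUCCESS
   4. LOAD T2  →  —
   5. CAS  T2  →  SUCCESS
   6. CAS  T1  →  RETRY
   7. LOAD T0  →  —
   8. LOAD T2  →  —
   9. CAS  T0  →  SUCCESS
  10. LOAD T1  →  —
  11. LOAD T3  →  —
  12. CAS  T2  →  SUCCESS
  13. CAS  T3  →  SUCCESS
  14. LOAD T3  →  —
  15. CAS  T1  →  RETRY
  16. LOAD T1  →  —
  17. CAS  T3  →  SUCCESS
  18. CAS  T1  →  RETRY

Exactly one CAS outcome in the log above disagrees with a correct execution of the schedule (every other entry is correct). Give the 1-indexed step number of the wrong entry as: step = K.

Correct run:
1. LOAD T0 → mem=0 r[T0]=0 [LOAD]
2. LOAD T1 → mem=0 r[T1]=0 [LOAD]
3. CAS T0 → mem=1 r[T0]=0 [OK]
4. LOAD T2 → mem=1 r[T2]=1 [LOAD]
5. CAS T2 → mem=2 r[T2]=1 [OK]
6. CAS T1 → mem=2 r[T1]=0 [RETRY]
7. LOAD T0 → mem=2 r[T0]=2 [LOAD]
8. LOAD T2 → mem=2 r[T2]=2 [LOAD]
9. CAS T0 → mem=3 r[T0]=2 [OK]
10. LOAD T1 → mem=3 r[T1]=3 [LOAD]
11. LOAD T3 → mem=3 r[T3]=3 [LOAD]
12. CAS T2 → mem=3 r[T2]=2 [RETRY]
13. CAS T3 → mem=4 r[T3]=3 [OK]
14. LOAD T3 → mem=4 r[T3]=4 [LOAD]
15. CAS T1 → mem=4 r[T1]=3 [RETRY]
16. LOAD T1 → mem=4 r[T1]=4 [LOAD]
17. CAS T3 → mem=5 r[T3]=4 [OK]
18. CAS T1 → mem=5 r[T1]=4 [RETRY]
Mismatch at 12.

step = 12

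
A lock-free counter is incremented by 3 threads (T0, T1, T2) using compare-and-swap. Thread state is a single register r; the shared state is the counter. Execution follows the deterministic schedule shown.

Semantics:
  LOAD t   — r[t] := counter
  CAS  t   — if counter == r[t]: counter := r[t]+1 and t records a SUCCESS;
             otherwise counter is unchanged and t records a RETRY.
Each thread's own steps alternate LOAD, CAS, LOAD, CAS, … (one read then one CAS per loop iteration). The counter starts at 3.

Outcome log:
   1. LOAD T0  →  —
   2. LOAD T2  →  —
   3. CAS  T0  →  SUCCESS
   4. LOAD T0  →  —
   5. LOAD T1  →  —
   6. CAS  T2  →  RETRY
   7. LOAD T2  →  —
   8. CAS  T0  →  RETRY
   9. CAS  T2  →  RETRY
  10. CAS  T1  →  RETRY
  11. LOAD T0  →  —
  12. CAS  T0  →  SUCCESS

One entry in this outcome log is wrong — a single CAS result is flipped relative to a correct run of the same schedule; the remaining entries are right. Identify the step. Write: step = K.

step = 8

Re-executing:
1. LOAD T0 → mem=3 r[T0]=3 [LOAD]
2. LOAD T2 → mem=3 r[T2]=3 [LOAD]
3. CAS T0 → mem=4 r[T0]=3 [OK]
4. LOAD T0 → mem=4 r[T0]=4 [LOAD]
5. LOAD T1 → mem=4 r[T1]=4 [LOAD]
6. CAS T2 → mem=4 r[T2]=3 [RETRY]
7. LOAD T2 → mem=4 r[T2]=4 [LOAD]
8. CAS T0 → mem=5 r[T0]=4 [OK]
9. CAS T2 → mem=5 r[T2]=4 [RETRY]
10. CAS T1 → mem=5 r[T1]=4 [RETRY]
11. LOAD T0 → mem=5 r[T0]=5 [LOAD]
12. CAS T0 → mem=6 r[T0]=5 [OK]
Flip is step 8.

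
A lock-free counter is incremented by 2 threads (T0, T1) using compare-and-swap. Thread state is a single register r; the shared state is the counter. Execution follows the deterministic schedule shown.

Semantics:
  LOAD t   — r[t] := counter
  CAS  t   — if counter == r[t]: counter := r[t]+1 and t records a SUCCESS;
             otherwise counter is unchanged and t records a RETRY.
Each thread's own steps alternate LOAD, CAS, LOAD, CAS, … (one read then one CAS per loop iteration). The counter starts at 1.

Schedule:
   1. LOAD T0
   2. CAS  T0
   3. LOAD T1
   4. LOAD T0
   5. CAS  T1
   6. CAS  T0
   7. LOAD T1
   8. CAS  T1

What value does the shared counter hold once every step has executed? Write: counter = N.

counter = 4

[1] T0.load  rd  (counter 1, T0.r 1)
[2] T0.cas  hit  (counter 2, T0.r 1)
[3] T1.load  rd  (counter 2, T1.r 2)
[4] T0.load  rd  (counter 2, T0.r 2)
[5] T1.cas  hit  (counter 3, T1.r 2)
[6] T0.cas  miss  (counter 3, T0.r 2)
[7] T1.load  rd  (counter 3, T1.r 3)
[8] T1.cas  hit  (counter 4, T1.r 3)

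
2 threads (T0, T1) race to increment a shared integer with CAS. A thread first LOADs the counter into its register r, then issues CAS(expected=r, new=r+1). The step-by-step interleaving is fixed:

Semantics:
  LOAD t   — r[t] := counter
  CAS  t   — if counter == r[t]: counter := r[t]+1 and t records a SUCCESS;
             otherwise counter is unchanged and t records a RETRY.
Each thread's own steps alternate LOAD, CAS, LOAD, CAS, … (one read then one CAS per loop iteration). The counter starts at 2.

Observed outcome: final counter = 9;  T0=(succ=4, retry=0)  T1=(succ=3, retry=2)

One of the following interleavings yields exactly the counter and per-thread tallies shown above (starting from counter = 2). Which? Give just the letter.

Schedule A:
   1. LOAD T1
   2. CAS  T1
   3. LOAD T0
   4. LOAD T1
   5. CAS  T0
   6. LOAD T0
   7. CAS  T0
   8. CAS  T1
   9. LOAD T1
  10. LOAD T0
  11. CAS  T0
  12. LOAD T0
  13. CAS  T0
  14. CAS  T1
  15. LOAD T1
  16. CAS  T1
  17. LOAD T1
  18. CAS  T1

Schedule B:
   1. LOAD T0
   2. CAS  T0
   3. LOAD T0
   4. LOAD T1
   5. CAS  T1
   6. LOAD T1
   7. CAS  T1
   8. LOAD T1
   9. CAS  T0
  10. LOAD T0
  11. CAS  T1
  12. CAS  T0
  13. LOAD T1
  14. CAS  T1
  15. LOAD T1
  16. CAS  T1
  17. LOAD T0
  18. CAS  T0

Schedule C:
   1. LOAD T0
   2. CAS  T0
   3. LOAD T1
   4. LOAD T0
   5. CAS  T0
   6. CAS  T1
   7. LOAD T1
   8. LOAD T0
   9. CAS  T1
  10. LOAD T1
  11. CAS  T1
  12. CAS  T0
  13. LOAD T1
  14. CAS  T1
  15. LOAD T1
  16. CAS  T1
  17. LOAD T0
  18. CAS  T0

Simulating candidate A:
T1 LOAD — after: cnt=2, r=2 — load
T1 CAS — after: cnt=3, r=2 — ok
T0 LOAD — after: cnt=3, r=3 — load
T1 LOAD — after: cnt=3, r=3 — load
T0 CAS — after: cnt=4, r=3 — ok
T0 LOAD — after: cnt=4, r=4 — load
T0 CAS — after: cnt=5, r=4 — ok
T1 CAS — after: cnt=5, r=3 — retry
T1 LOAD — after: cnt=5, r=5 — load
T0 LOAD — after: cnt=5, r=5 — load
T0 CAS — after: cnt=6, r=5 — ok
T0 LOAD — after: cnt=6, r=6 — load
T0 CAS — after: cnt=7, r=6 — ok
T1 CAS — after: cnt=7, r=5 — retry
T1 LOAD — after: cnt=7, r=7 — load
T1 CAS — after: cnt=8, r=7 — ok
T1 LOAD — after: cnt=8, r=8 — load
T1 CAS — after: cnt=9, r=8 — ok

A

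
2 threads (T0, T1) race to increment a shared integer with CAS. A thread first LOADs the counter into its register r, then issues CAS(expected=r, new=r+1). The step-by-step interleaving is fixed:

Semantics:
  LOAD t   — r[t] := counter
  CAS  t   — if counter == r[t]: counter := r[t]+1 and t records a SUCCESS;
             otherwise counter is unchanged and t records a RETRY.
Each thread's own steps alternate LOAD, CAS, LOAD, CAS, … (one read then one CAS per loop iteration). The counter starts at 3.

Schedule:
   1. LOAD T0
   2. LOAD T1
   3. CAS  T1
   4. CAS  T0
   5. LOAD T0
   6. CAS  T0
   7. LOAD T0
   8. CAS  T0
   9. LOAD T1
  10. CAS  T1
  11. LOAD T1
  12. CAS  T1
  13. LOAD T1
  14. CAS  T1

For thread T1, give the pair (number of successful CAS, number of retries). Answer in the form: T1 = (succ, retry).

step 1: T0 LOAD ⇒ load; ctr=3 reg=3
step 2: T1 LOAD ⇒ load; ctr=3 reg=3
step 3: T1 CAS ⇒ ok; ctr=4 reg=3
step 4: T0 CAS ⇒ retry; ctr=4 reg=3
step 5: T0 LOAD ⇒ load; ctr=4 reg=4
step 6: T0 CAS ⇒ ok; ctr=5 reg=4
step 7: T0 LOAD ⇒ load; ctr=5 reg=5
step 8: T0 CAS ⇒ ok; ctr=6 reg=5
step 9: T1 LOAD ⇒ load; ctr=6 reg=6
step 10: T1 CAS ⇒ ok; ctr=7 reg=6
step 11: T1 LOAD ⇒ load; ctr=7 reg=7
step 12: T1 CAS ⇒ ok; ctr=8 reg=7
step 13: T1 LOAD ⇒ load; ctr=8 reg=8
step 14: T1 CAS ⇒ ok; ctr=9 reg=8

T1 = (4, 0)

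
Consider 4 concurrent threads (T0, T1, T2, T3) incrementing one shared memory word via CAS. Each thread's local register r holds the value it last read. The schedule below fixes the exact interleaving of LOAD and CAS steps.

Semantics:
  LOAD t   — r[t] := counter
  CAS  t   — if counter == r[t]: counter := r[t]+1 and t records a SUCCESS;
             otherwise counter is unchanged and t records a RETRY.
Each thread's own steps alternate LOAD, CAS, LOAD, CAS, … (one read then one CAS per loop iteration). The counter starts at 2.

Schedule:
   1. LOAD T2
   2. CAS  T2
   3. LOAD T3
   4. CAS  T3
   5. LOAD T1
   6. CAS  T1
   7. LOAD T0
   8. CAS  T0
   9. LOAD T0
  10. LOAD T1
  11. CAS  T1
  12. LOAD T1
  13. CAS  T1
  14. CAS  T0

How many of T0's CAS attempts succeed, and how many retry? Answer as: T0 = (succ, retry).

T0 = (1, 1)

1. LOAD T2 → mem=2 r[T2]=2 [LOAD]
2. CAS T2 → mem=3 r[T2]=2 [OK]
3. LOAD T3 → mem=3 r[T3]=3 [LOAD]
4. CAS T3 → mem=4 r[T3]=3 [OK]
5. LOAD T1 → mem=4 r[T1]=4 [LOAD]
6. CAS T1 → mem=5 r[T1]=4 [OK]
7. LOAD T0 → mem=5 r[T0]=5 [LOAD]
8. CAS T0 → mem=6 r[T0]=5 [OK]
9. LOAD T0 → mem=6 r[T0]=6 [LOAD]
10. LOAD T1 → mem=6 r[T1]=6 [LOAD]
11. CAS T1 → mem=7 r[T1]=6 [OK]
12. LOAD T1 → mem=7 r[T1]=7 [LOAD]
13. CAS T1 → mem=8 r[T1]=7 [OK]
14. CAS T0 → mem=8 r[T0]=6 [RETRY]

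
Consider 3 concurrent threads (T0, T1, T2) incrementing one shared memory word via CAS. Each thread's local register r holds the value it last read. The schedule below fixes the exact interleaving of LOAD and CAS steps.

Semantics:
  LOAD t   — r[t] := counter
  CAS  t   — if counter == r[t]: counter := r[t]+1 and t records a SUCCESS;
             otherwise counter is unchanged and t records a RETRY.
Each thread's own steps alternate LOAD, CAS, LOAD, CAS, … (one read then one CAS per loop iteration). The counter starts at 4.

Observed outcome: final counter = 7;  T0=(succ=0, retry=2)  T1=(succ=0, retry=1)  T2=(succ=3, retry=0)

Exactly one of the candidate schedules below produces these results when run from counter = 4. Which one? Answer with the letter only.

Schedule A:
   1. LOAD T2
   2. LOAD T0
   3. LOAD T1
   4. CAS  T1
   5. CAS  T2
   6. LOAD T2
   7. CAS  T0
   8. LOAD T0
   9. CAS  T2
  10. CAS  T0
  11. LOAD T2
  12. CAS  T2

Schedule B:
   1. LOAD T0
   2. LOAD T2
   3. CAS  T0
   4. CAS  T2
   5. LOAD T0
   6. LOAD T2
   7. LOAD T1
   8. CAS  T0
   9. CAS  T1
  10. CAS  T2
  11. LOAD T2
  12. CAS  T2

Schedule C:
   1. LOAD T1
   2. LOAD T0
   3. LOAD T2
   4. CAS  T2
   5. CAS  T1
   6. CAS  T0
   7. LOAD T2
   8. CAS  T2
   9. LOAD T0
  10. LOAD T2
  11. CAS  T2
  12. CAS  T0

Run C:
#1 T1 reads 4
#2 T0 reads 4
#3 T2 reads 4
#4 T2 CAS(4→5) writes; counter now 5
#5 T1 CAS(4→5) fails; counter now 5
#6 T0 CAS(4→5) fails; counter now 5
#7 T2 reads 5
#8 T2 CAS(5→6) writes; counter now 6
#9 T0 reads 6
#10 T2 reads 6
#11 T2 CAS(6→7) writes; counter now 7
#12 T0 CAS(6→7) fails; counter now 7

C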